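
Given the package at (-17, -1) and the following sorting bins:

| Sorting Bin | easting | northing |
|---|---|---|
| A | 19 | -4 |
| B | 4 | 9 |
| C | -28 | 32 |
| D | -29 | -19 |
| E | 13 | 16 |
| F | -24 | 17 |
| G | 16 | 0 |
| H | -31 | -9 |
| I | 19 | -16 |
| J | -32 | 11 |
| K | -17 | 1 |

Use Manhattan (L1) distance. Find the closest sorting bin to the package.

K

Distances from (-17, -1):
A: |36| + |-3| = 36 + 3 = 39
B: |21| + |10| = 21 + 10 = 31
C: |-11| + |33| = 11 + 33 = 44
D: |-12| + |-18| = 12 + 18 = 30
E: |30| + |17| = 30 + 17 = 47
F: |-7| + |18| = 7 + 18 = 25
G: |33| + |1| = 33 + 1 = 34
H: |-14| + |-8| = 14 + 8 = 22
I: |36| + |-15| = 36 + 15 = 51
J: |-15| + |12| = 15 + 12 = 27
K: |0| + |2| = 0 + 2 = 2
Minimum: K at 2.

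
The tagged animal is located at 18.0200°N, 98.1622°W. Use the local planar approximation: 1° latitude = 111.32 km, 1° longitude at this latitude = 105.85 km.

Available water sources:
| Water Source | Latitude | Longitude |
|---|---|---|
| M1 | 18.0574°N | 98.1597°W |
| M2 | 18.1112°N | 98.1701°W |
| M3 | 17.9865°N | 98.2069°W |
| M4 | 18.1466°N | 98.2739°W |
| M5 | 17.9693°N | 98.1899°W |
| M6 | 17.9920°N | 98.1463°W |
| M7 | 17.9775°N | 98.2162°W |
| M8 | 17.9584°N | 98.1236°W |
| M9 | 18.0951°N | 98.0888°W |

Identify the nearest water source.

M6

Distances from 18.0200°N, 98.1622°W:
M1: 4.1718 km
M2: 10.1868 km
M3: 6.0245 km
M4: 18.3959 km
M5: 6.3601 km
M6: 3.5423 km
M7: 7.4199 km
M8: 7.9823 km
M9: 11.4129 km
Minimum: M6 at 3.5423 km.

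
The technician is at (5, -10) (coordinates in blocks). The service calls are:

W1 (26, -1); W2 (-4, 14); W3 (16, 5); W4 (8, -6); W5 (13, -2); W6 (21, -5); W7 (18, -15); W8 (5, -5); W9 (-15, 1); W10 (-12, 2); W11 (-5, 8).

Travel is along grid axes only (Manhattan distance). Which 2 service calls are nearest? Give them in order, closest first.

Distances from (5, -10):
W1: |21| + |9| = 21 + 9 = 30 blocks
W2: |-9| + |24| = 9 + 24 = 33 blocks
W3: |11| + |15| = 11 + 15 = 26 blocks
W4: |3| + |4| = 3 + 4 = 7 blocks
W5: |8| + |8| = 8 + 8 = 16 blocks
W6: |16| + |5| = 16 + 5 = 21 blocks
W7: |13| + |-5| = 13 + 5 = 18 blocks
W8: |0| + |5| = 0 + 5 = 5 blocks
W9: |-20| + |11| = 20 + 11 = 31 blocks
W10: |-17| + |12| = 17 + 12 = 29 blocks
W11: |-10| + |18| = 10 + 18 = 28 blocks
Sorted: W8 (5 blocks) < W4 (7 blocks) < W5 (16 blocks) < W7 (18 blocks) < …

W8, W4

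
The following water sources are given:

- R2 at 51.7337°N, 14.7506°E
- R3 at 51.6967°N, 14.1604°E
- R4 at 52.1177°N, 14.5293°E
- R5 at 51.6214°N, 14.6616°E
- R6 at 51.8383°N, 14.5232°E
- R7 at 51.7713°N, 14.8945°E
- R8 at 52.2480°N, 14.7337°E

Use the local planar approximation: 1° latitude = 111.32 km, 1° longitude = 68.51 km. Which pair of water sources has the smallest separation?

Pairwise distances:
R2–R3: 40.6438 km
R2–R4: 45.3559 km
R2–R5: 13.9090 km
R2–R6: 19.4498 km
R2–R7: 10.7103 km
R2–R8: 57.2636 km
R3–R4: 53.2460 km
R3–R5: 35.3456 km
R3–R6: 29.4323 km
R3–R7: 50.9742 km
R3–R8: 72.8631 km
R4–R5: 55.9867 km
R4–R6: 31.1056 km
R4–R7: 45.9670 km
R4–R8: 20.1616 km
R5–R6: 25.9403 km
R5–R7: 23.0878 km
R5–R8: 69.9278 km
R6–R7: 26.5086 km
R6–R8: 47.8335 km
R7–R8: 54.1977 km
Closest pair: R2–R7 at 10.7103 km.

R2 and R7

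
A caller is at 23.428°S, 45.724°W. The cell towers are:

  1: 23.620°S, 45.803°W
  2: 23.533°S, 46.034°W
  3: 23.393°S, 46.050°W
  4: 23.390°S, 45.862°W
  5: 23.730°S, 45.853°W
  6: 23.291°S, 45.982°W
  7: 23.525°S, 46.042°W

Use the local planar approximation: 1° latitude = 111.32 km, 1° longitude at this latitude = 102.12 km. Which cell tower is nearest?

4

Distances from 23.428°S, 45.724°W:
1: 22.845 km
2: 33.746 km
3: 33.518 km
4: 14.714 km
5: 36.108 km
6: 30.443 km
7: 34.222 km
Minimum: 4 at 14.714 km.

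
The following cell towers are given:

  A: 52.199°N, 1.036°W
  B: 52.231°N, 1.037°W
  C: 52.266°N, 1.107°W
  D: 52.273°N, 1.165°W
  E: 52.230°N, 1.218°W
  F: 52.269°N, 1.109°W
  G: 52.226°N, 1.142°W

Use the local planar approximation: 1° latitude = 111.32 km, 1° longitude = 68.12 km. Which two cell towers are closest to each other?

C and F

Pairwise distances:
C–F: √((0.003·111.32)² + (-0.002·68.12)²) = √(0.11153 + 0.01856) = 0.361 km
A–B: √((0.032·111.32)² + (-0.001·68.12)²) = √(12.68955 + 0.00464) = 3.563 km
D–F: √((-0.004·111.32)² + (0.056·68.12)²) = √(0.19827 + 14.55209) = 3.841 km
C–D: √((0.007·111.32)² + (-0.058·68.12)²) = √(0.60721 + 15.61008) = 4.027 km
C–G: √((-0.040·111.32)² + (-0.035·68.12)²) = √(19.82743 + 5.68441) = 5.051 km
E–G: √((-0.004·111.32)² + (0.076·68.12)²) = √(0.19827 + 26.80257) = 5.196 km
F–G: √((-0.043·111.32)² + (-0.033·68.12)²) = √(22.91307 + 5.05332) = 5.288 km
D–G: √((-0.047·111.32)² + (0.023·68.12)²) = √(27.37424 + 2.45474) = 5.462 km
D–E: √((-0.043·111.32)² + (-0.053·68.12)²) = √(22.91307 + 13.03470) = 5.996 km
B–C: √((0.035·111.32)² + (-0.070·68.12)²) = √(15.18037 + 22.73764) = 6.158 km
B–F: √((0.038·111.32)² + (-0.072·68.12)²) = √(17.89425 + 24.05549) = 6.477 km
B–G: √((-0.005·111.32)² + (-0.105·68.12)²) = √(0.30980 + 51.15969) = 7.174 km
A–G: √((0.027·111.32)² + (-0.106·68.12)²) = √(9.03387 + 52.13880) = 7.821 km
C–E: √((-0.036·111.32)² + (-0.111·68.12)²) = √(16.06022 + 57.17356) = 8.558 km
E–F: √((0.039·111.32)² + (0.109·68.12)²) = √(18.84845 + 55.13181) = 8.601 km
A–C: √((0.067·111.32)² + (-0.071·68.12)²) = √(55.62833 + 23.39193) = 8.889 km
A–F: √((0.070·111.32)² + (-0.073·68.12)²) = √(60.72150 + 24.72834) = 9.244 km
B–D: √((0.042·111.32)² + (-0.128·68.12)²) = √(21.85974 + 76.02724) = 9.894 km
A–D: √((0.074·111.32)² + (-0.129·68.12)²) = √(67.85937 + 77.21980) = 12.045 km
B–E: √((-0.001·111.32)² + (-0.181·68.12)²) = √(0.01239 + 152.02200) = 12.330 km
A–E: √((0.031·111.32)² + (-0.182·68.12)²) = √(11.90885 + 153.70644) = 12.869 km
Closest pair: C–F at 0.361 km.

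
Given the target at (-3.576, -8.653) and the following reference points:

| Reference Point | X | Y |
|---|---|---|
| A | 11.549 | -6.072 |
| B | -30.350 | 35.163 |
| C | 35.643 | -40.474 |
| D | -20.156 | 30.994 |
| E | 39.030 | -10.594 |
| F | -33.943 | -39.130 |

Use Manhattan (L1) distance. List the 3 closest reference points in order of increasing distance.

Distances from (-3.576, -8.653):
A: 17.706
B: 70.590
C: 71.040
D: 56.227
E: 44.547
F: 60.844
Sorted: A (17.706) < E (44.547) < D (56.227) < F (60.844) < B (70.590) < …

A, E, D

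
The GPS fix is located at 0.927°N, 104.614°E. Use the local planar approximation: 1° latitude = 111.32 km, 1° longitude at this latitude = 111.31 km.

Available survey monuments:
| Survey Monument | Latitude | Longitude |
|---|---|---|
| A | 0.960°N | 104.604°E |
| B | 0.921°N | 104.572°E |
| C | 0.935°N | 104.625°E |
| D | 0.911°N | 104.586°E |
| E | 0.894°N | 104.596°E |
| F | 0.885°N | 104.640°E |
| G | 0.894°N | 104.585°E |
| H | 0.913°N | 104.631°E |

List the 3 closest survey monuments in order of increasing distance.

C, H, D

Distances from 0.927°N, 104.614°E:
A: 3.838 km
B: 4.722 km
C: 1.514 km
D: 3.590 km
E: 4.184 km
F: 5.499 km
G: 4.890 km
H: 2.451 km
Sorted: C (1.514 km) < H (2.451 km) < D (3.590 km) < A (3.838 km) < E (4.184 km) < …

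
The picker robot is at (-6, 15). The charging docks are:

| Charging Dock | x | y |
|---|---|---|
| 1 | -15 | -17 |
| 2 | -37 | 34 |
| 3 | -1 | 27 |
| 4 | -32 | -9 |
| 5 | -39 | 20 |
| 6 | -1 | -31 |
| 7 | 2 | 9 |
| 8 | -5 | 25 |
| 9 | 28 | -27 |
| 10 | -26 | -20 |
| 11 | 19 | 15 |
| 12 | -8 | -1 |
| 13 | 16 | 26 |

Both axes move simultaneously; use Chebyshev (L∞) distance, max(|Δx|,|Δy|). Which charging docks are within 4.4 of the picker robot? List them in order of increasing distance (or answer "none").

none

Distances from (-6, 15):
1: max(|-9|, |-32|) = 32
2: max(|-31|, |19|) = 31
3: max(|5|, |12|) = 12
4: max(|-26|, |-24|) = 26
5: max(|-33|, |5|) = 33
6: max(|5|, |-46|) = 46
7: max(|8|, |-6|) = 8
8: max(|1|, |10|) = 10
9: max(|34|, |-42|) = 42
10: max(|-20|, |-35|) = 35
11: max(|25|, |0|) = 25
12: max(|-2|, |-16|) = 16
13: max(|22|, |11|) = 22
Threshold 4.4: none within range.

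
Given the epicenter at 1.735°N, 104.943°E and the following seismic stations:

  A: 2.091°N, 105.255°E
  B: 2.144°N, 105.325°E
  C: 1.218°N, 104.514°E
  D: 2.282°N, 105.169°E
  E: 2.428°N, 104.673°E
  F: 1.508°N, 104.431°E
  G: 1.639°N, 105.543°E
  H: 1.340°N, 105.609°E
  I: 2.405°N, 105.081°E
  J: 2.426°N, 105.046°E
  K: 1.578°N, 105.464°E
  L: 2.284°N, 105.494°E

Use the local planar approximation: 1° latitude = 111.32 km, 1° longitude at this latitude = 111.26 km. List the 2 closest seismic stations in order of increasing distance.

Distances from 1.735°N, 104.943°E:
A: 52.683 km
B: 62.284 km
C: 74.770 km
D: 65.879 km
E: 82.787 km
F: 62.318 km
G: 67.606 km
H: 86.164 km
I: 76.148 km
J: 77.771 km
K: 60.544 km
L: 86.563 km
Sorted: A (52.683 km) < K (60.544 km) < B (62.284 km) < F (62.318 km) < …

A, K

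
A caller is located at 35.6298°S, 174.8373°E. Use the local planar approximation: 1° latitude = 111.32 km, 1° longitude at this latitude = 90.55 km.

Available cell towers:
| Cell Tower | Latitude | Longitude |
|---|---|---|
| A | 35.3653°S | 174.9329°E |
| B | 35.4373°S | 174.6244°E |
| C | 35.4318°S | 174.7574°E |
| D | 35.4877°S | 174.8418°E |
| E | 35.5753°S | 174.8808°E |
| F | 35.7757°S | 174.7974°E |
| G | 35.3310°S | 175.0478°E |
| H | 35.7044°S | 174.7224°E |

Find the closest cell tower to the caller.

Distances from 35.6298°S, 174.8373°E:
A: √((0.2645·111.32)² + (0.0956·90.55)²) = √(866.957380 + 74.936377) = 30.6903 km
B: √((0.1925·111.32)² + (-0.2129·90.55)²) = √(459.206327 + 371.644947) = 28.8245 km
C: √((0.1980·111.32)² + (-0.0799·90.55)²) = √(485.821551 + 52.344429) = 23.1984 km
D: √((0.1421·111.32)² + (0.0045·90.55)²) = √(250.227220 + 0.166036) = 15.8238 km
E: √((0.0545·111.32)² + (0.0435·90.55)²) = √(36.807761 + 15.515130) = 7.2335 km
F: √((-0.1459·111.32)² + (-0.0399·90.55)²) = √(263.789181 + 13.053372) = 16.6386 km
G: √((0.2988·111.32)² + (0.2105·90.55)²) = √(1106.388318 + 363.313144) = 38.3367 km
H: √((-0.0746·111.32)² + (-0.1149·90.55)²) = √(68.964255 + 108.247274) = 13.3121 km
Minimum: E at 7.2335 km.

E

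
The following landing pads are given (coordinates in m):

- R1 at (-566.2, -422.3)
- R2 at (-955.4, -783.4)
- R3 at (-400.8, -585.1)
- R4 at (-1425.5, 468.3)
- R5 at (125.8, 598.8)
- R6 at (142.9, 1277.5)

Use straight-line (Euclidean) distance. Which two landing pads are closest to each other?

R1 and R3

Pairwise distances:
R1–R3: √((165.4)² + (-162.8)²) = √(27357.160 + 26503.840) = 232.1 m
R1–R2: √((-389.2)² + (-361.1)²) = √(151476.640 + 130393.210) = 530.9 m
R2–R3: √((554.6)² + (198.3)²) = √(307581.160 + 39322.890) = 589.0 m
R5–R6: √((17.1)² + (678.7)²) = √(292.410 + 460633.690) = 678.9 m
R1–R5: √((692.0)² + (1021.1)²) = √(478864.000 + 1042645.210) = 1233.5 m
R1–R4: √((-859.3)² + (890.6)²) = √(738396.490 + 793168.360) = 1237.6 m
R3–R5: √((526.6)² + (1183.9)²) = √(277307.560 + 1401619.210) = 1295.7 m
R2–R4: √((-470.1)² + (1251.7)²) = √(220994.010 + 1566752.890) = 1337.1 m
R3–R4: √((-1024.7)² + (1053.4)²) = √(1050010.090 + 1109651.560) = 1469.6 m
R4–R5: √((1551.3)² + (130.5)²) = √(2406531.690 + 17030.250) = 1556.8 m
R2–R5: √((1081.2)² + (1382.2)²) = √(1168993.440 + 1910476.840) = 1754.8 m
R4–R6: √((1568.4)² + (809.2)²) = √(2459878.560 + 654804.640) = 1764.8 m
R1–R6: √((709.1)² + (1699.8)²) = √(502822.810 + 2889320.040) = 1841.8 m
R3–R6: √((543.7)² + (1862.6)²) = √(295609.690 + 3469278.760) = 1940.3 m
R2–R6: √((1098.3)² + (2060.9)²) = √(1206262.890 + 4247308.810) = 2335.3 m
Closest pair: R1–R3 at 232.1 m.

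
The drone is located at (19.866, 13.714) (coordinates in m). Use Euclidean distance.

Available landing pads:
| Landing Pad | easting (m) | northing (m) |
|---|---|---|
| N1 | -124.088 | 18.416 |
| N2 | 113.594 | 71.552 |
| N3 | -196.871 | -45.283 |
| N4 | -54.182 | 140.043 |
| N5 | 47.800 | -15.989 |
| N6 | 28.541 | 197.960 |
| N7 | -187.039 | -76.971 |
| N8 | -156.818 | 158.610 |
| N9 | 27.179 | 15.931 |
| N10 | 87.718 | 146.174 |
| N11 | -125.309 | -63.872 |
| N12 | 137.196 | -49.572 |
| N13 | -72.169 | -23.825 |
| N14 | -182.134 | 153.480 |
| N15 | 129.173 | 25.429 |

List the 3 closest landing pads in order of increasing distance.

Distances from (19.866, 13.714):
N1: √((-143.954)² + (4.702)²) = √(20722.75412 + 22.10880) = 144.031 m
N2: √((93.728)² + (57.838)²) = √(8784.93798 + 3345.23424) = 110.137 m
N3: √((-216.737)² + (-58.997)²) = √(46974.92717 + 3480.64601) = 224.623 m
N4: √((-74.048)² + (126.329)²) = √(5483.10630 + 15959.01624) = 146.431 m
N5: √((27.934)² + (-29.703)²) = √(780.30836 + 882.26821) = 40.775 m
N6: √((8.675)² + (184.246)²) = √(75.25563 + 33946.58852) = 184.450 m
N7: √((-206.905)² + (-90.685)²) = √(42809.67902 + 8223.76923) = 225.906 m
N8: √((-176.684)² + (144.896)²) = √(31217.23586 + 20994.85082) = 228.500 m
N9: √((7.313)² + (2.217)²) = √(53.47997 + 4.91509) = 7.642 m
N10: √((67.852)² + (132.460)²) = √(4603.89390 + 17545.65160) = 148.827 m
N11: √((-145.175)² + (-77.586)²) = √(21075.78063 + 6019.58740) = 164.607 m
N12: √((117.330)² + (-63.286)²) = √(13766.32890 + 4005.11780) = 133.310 m
N13: √((-92.035)² + (-37.539)²) = √(8470.44122 + 1409.17652) = 99.396 m
N14: √((-202.000)² + (139.766)²) = √(40804.00000 + 19534.53476) = 245.639 m
N15: √((109.307)² + (11.715)²) = √(11948.02025 + 137.24122) = 109.933 m
Sorted: N9 (7.642 m) < N5 (40.775 m) < N13 (99.396 m) < N15 (109.933 m) < N2 (110.137 m) < …

N9, N5, N13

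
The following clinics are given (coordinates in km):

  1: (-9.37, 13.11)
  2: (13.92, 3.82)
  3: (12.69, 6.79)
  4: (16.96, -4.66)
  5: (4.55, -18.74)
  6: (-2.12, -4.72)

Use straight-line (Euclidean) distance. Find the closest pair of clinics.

Pairwise distances:
1–2: √((23.29)² + (-9.29)²) = √(542.4241 + 86.3041) = 25.07 km
1–3: √((22.06)² + (-6.32)²) = √(486.6436 + 39.9424) = 22.95 km
1–4: √((26.33)² + (-17.77)²) = √(693.2689 + 315.7729) = 31.77 km
1–5: √((13.92)² + (-31.85)²) = √(193.7664 + 1014.4225) = 34.76 km
1–6: √((7.25)² + (-17.83)²) = √(52.5625 + 317.9089) = 19.25 km
2–3: √((-1.23)² + (2.97)²) = √(1.5129 + 8.8209) = 3.21 km
2–4: √((3.04)² + (-8.48)²) = √(9.2416 + 71.9104) = 9.01 km
2–5: √((-9.37)² + (-22.56)²) = √(87.7969 + 508.9536) = 24.43 km
2–6: √((-16.04)² + (-8.54)²) = √(257.2816 + 72.9316) = 18.17 km
3–4: √((4.27)² + (-11.45)²) = √(18.2329 + 131.1025) = 12.22 km
3–5: √((-8.14)² + (-25.53)²) = √(66.2596 + 651.7809) = 26.80 km
3–6: √((-14.81)² + (-11.51)²) = √(219.3361 + 132.4801) = 18.76 km
4–5: √((-12.41)² + (-14.08)²) = √(154.0081 + 198.2464) = 18.77 km
4–6: √((-19.08)² + (-0.06)²) = √(364.0464 + 0.0036) = 19.08 km
5–6: √((-6.67)² + (14.02)²) = √(44.4889 + 196.5604) = 15.53 km
Closest pair: 2–3 at 3.21 km.

2 and 3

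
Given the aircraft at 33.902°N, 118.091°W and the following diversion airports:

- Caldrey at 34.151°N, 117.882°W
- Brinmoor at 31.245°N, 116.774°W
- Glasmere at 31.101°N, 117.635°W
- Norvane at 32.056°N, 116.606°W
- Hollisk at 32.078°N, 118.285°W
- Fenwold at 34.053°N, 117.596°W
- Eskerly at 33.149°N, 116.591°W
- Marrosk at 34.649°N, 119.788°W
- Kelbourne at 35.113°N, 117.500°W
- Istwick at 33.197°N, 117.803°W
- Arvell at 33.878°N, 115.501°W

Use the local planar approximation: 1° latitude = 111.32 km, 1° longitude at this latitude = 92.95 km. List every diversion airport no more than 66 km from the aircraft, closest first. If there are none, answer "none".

Caldrey, Fenwold

Distances from 33.902°N, 118.091°W:
Caldrey: 33.848 km
Brinmoor: 320.109 km
Glasmere: 314.675 km
Norvane: 247.551 km
Hollisk: 203.847 km
Fenwold: 48.985 km
Eskerly: 162.683 km
Marrosk: 178.313 km
Kelbourne: 145.571 km
Istwick: 82.921 km
Arvell: 240.755 km
Threshold 66 km: Caldrey (33.848 km), Fenwold (48.985 km) are within range.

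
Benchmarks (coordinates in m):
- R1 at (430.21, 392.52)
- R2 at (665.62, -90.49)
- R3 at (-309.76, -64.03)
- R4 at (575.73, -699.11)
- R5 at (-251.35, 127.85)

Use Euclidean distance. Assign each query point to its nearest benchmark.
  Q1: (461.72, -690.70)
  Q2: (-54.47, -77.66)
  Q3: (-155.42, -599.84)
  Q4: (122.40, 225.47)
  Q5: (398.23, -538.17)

Q1→R4; Q2→R3; Q3→R3; Q4→R1; Q5→R4

Q1 at (461.72, -690.70):
  R1: √((-31.51)² + (1083.22)²) = √(992.8801 + 1173365.5684) = 1083.68 m
  R2: √((203.90)² + (600.21)²) = √(41575.2100 + 360252.0441) = 633.90 m
  R3: √((-771.48)² + (626.67)²) = √(595181.3904 + 392715.2889) = 993.93 m
  R4: √((114.01)² + (-8.41)²) = √(12998.2801 + 70.7281) = 114.32 m
  R5: √((-713.07)² + (818.55)²) = √(508468.8249 + 670024.1025) = 1085.58 m
  → nearest: R4 (114.32 m)
Q2 at (-54.47, -77.66):
  R1: √((484.68)² + (470.18)²) = √(234914.7024 + 221069.2324) = 675.27 m
  R2: √((720.09)² + (-12.83)²) = √(518529.6081 + 164.6089) = 720.20 m
  R3: √((-255.29)² + (13.63)²) = √(65172.9841 + 185.7769) = 255.65 m
  R4: √((630.20)² + (-621.45)²) = √(397152.0400 + 386200.1025) = 885.07 m
  R5: √((-196.88)² + (205.51)²) = √(38761.7344 + 42234.3601) = 284.60 m
  → nearest: R3 (255.65 m)
Q3 at (-155.42, -599.84):
  R1: √((585.63)² + (992.36)²) = √(342962.4969 + 984778.3696) = 1152.28 m
  R2: √((821.04)² + (509.35)²) = √(674106.6816 + 259437.4225) = 966.20 m
  R3: √((-154.34)² + (535.81)²) = √(23820.8356 + 287092.3561) = 557.60 m
  R4: √((731.15)² + (-99.27)²) = √(534580.3225 + 9854.5329) = 737.86 m
  R5: √((-95.93)² + (727.69)²) = √(9202.5649 + 529532.7361) = 733.99 m
  → nearest: R3 (557.60 m)
Q4 at (122.40, 225.47):
  R1: √((307.81)² + (167.05)²) = √(94746.9961 + 27905.7025) = 350.22 m
  R2: √((543.22)² + (-315.96)²) = √(295087.9684 + 99830.7216) = 628.43 m
  R3: √((-432.16)² + (-289.50)²) = √(186762.2656 + 83810.2500) = 520.17 m
  R4: √((453.33)² + (-924.58)²) = √(205508.0889 + 854848.1764) = 1029.74 m
  R5: √((-373.75)² + (-97.62)²) = √(139689.0625 + 9529.6644) = 386.29 m
  → nearest: R1 (350.22 m)
Q5 at (398.23, -538.17):
  R1: √((31.98)² + (930.69)²) = √(1022.7204 + 866183.8761) = 931.24 m
  R2: √((267.39)² + (447.68)²) = √(71497.4121 + 200417.3824) = 521.45 m
  R3: √((-707.99)² + (474.14)²) = √(501249.8401 + 224808.7396) = 852.09 m
  R4: √((177.50)² + (-160.94)²) = √(31506.2500 + 25901.6836) = 239.60 m
  R5: √((-649.58)² + (666.02)²) = √(421954.1764 + 443582.6404) = 930.34 m
  → nearest: R4 (239.60 m)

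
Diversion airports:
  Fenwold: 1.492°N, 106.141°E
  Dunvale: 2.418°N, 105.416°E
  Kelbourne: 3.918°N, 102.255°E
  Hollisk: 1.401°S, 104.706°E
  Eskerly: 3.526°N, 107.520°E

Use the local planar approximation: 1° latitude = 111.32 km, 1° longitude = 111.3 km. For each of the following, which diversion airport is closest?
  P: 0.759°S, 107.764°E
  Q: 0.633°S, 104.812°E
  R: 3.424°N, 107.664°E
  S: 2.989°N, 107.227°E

P→Fenwold; Q→Hollisk; R→Eskerly; S→Eskerly

P at 0.759°S, 107.764°E:
  Fenwold: √((2.251·111.32)² + (-1.623·111.3)²) = √(62790.99793 + 32630.77347) = 308.904 km
  Dunvale: √((3.177·111.32)² + (-2.348·111.3)²) = √(125077.97026 + 68294.62329) = 439.742 km
  Kelbourne: √((4.677·111.32)² + (-5.509·111.3)²) = √(271069.79987 + 375955.00721) = 804.379 km
  Hollisk: √((-0.642·111.32)² + (-3.058·111.3)²) = √(5107.59498 + 115841.79831) = 347.778 km
  Eskerly: √((4.285·111.32)² + (-0.244·111.3)²) = √(227534.91484 + 737.51351) = 477.779 km
  → nearest: Fenwold (308.904 km)
Q at 0.633°S, 104.812°E:
  Fenwold: √((2.125·111.32)² + (1.329·111.3)²) = √(55958.26802 + 21879.64597) = 278.994 km
  Dunvale: √((3.051·111.32)² + (0.604·111.3)²) = √(115353.50914 + 4519.22752) = 346.226 km
  Kelbourne: √((4.551·111.32)² + (-2.557·111.3)²) = √(256661.10892 + 80993.80175) = 581.081 km
  Hollisk: √((-0.768·111.32)² + (-0.106·111.3)²) = √(7309.18300 + 139.18808) = 86.304 km
  Eskerly: √((4.159·111.32)² + (2.708·111.3)²) = √(214350.36928 + 90842.20112) = 552.442 km
  → nearest: Hollisk (86.304 km)
R at 3.424°N, 107.664°E:
  Fenwold: √((-1.932·111.32)² + (-1.523·111.3)²) = √(46255.20813 + 28733.60620) = 273.841 km
  Dunvale: √((-1.006·111.32)² + (-2.248·111.3)²) = √(12541.29423 + 62601.24097) = 274.121 km
  Kelbourne: √((0.494·111.32)² + (-5.409·111.3)²) = √(3024.12886 + 362430.12727) = 604.528 km
  Hollisk: √((-4.825·111.32)² + (-2.958·111.3)²) = √(288496.82016 + 108389.36401) = 629.989 km
  Eskerly: √((0.102·111.32)² + (-0.144·111.3)²) = √(128.92785 + 256.87114) = 19.642 km
  → nearest: Eskerly (19.642 km)
S at 2.989°N, 107.227°E:
  Fenwold: √((-1.497·111.32)² + (-1.086·111.3)²) = √(27770.90265 + 14609.99204) = 205.866 km
  Dunvale: √((-0.571·111.32)² + (-1.811·111.3)²) = √(4040.34650 + 40628.16703) = 211.349 km
  Kelbourne: √((0.929·111.32)² + (-4.972·111.3)²) = √(10694.92697 + 306233.40875) = 562.964 km
  Hollisk: √((-4.390·111.32)² + (-2.521·111.3)²) = √(238822.60755 + 78729.23292) = 563.517 km
  Eskerly: √((0.537·111.32)² + (0.293·111.3)²) = √(3573.50971 + 1063.47080) = 68.095 km
  → nearest: Eskerly (68.095 km)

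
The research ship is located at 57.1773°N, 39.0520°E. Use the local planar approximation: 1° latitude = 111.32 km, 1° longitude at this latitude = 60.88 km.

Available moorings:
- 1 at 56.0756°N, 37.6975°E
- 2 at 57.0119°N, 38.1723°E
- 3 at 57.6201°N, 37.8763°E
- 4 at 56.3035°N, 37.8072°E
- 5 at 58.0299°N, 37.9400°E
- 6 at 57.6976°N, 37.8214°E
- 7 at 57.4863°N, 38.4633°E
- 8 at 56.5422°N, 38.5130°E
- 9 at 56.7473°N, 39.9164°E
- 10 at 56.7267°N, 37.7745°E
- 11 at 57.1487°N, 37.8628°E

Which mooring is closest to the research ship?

Distances from 57.1773°N, 39.0520°E:
1: √((-1.1017·111.32)² + (-1.3545·60.88)²) = √(15040.874730 + 6799.974847) = 147.7865 km
2: √((-0.1654·111.32)² + (-0.8797·60.88)²) = √(339.013822 + 2868.259703) = 56.6328 km
3: √((0.4428·111.32)² + (-1.1757·60.88)²) = √(2429.750162 + 5123.211958) = 86.9078 km
4: √((-0.8738·111.32)² + (-1.2448·60.88)²) = √(9461.728371 + 5743.127353) = 123.3080 km
5: √((0.8526·111.32)² + (-1.1120·60.88)²) = √(9008.179924 + 4583.095026) = 116.5816 km
6: √((0.5203·111.32)² + (-1.2306·60.88)²) = √(3354.702769 + 5612.845773) = 94.6971 km
7: √((0.3090·111.32)² + (-0.5887·60.88)²) = √(1183.214148 + 1284.509614) = 49.6762 km
8: √((-0.6351·111.32)² + (-0.5390·60.88)²) = √(4998.395545 + 1076.779597) = 77.9434 km
9: √((-0.4300·111.32)² + (0.8644·60.88)²) = √(2291.307130 + 2769.356103) = 71.1383 km
10: √((-0.4506·111.32)² + (-1.2775·60.88)²) = √(2516.105054 + 6048.826186) = 92.5469 km
11: √((-0.0286·111.32)² + (-1.1892·60.88)²) = √(10.136277 + 5241.542223) = 72.4685 km
Minimum: 7 at 49.6762 km.

7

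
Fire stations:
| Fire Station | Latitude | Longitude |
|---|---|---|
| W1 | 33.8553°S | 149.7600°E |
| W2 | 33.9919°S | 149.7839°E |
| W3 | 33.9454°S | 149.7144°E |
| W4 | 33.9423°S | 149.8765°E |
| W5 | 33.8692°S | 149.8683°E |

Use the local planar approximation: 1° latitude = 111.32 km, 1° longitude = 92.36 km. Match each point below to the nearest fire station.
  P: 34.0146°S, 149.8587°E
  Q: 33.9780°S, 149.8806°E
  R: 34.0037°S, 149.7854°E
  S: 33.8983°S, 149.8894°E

P→W2; Q→W4; R→W2; S→W5

P at 34.0146°S, 149.8587°E:
  W1: √((0.1593·111.32)² + (-0.0987·92.36)²) = √(314.469078 + 83.100216) = 19.9391 km
  W2: √((0.0227·111.32)² + (-0.0748·92.36)²) = √(6.385547 + 47.727759) = 7.3562 km
  W3: √((0.0692·111.32)² + (-0.1443·92.36)²) = √(59.341509 + 177.623536) = 15.3937 km
  W4: √((0.0723·111.32)² + (0.0178·92.36)²) = √(64.777322 + 2.702762) = 8.2146 km
  W5: √((0.1454·111.32)² + (0.0096·92.36)²) = √(261.984265 + 0.786159) = 16.2102 km
  → nearest: W2 (7.3562 km)
Q at 33.9780°S, 149.8806°E:
  W1: √((0.1227·111.32)² + (-0.1206·92.36)²) = √(186.567298 + 124.068766) = 17.6249 km
  W2: √((-0.0139·111.32)² + (-0.0967·92.36)²) = √(2.394286 + 79.766548) = 9.0643 km
  W3: √((0.0326·111.32)² + (-0.1662·92.36)²) = √(13.169873 + 235.629622) = 15.7734 km
  W4: √((0.0357·111.32)² + (-0.0041·92.36)²) = √(15.793662 + 0.143396) = 3.9921 km
  W5: √((0.1088·111.32)² + (-0.0123·92.36)²) = √(146.691242 + 1.290560) = 12.1648 km
  → nearest: W4 (3.9921 km)
R at 34.0037°S, 149.7854°E:
  W1: √((0.1484·111.32)² + (-0.0254·92.36)²) = √(272.906700 + 5.503453) = 16.6856 km
  W2: √((0.0118·111.32)² + (-0.0015·92.36)²) = √(1.725482 + 0.019193) = 1.3209 km
  W3: √((0.0583·111.32)² + (-0.0710·92.36)²) = √(42.119529 + 43.001593) = 9.2261 km
  W4: √((0.0614·111.32)² + (0.0911·92.36)²) = √(46.717881 + 70.795329) = 10.8404 km
  W5: √((0.1345·111.32)² + (0.0829·92.36)²) = √(224.176954 + 58.624197) = 16.8167 km
  → nearest: W2 (1.3209 km)
S at 33.8983°S, 149.8894°E:
  W1: √((0.0430·111.32)² + (-0.1294·92.36)²) = √(22.913071 + 142.835580) = 12.8743 km
  W2: √((-0.0936·111.32)² + (-0.1055·92.36)²) = √(108.567064 + 94.945146) = 14.2658 km
  W3: √((-0.0471·111.32)² + (-0.1750·92.36)²) = √(27.490853 + 261.242569) = 16.9922 km
  W4: √((-0.0440·111.32)² + (-0.0129·92.36)²) = √(23.991188 + 1.419539) = 5.0409 km
  W5: √((0.0291·111.32)² + (-0.0211·92.36)²) = √(10.493790 + 3.797806) = 3.7804 km
  → nearest: W5 (3.7804 km)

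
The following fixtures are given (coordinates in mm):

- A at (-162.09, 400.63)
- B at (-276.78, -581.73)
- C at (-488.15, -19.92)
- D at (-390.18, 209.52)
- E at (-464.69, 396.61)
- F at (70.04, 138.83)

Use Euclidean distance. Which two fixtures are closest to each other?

D and E

Pairwise distances:
A–B: √((-114.69)² + (-982.36)²) = √(13153.7961 + 965031.1696) = 989.03 mm
A–C: √((-326.06)² + (-420.55)²) = √(106315.1236 + 176862.3025) = 532.14 mm
A–D: √((-228.09)² + (-191.11)²) = √(52025.0481 + 36523.0321) = 297.57 mm
A–E: √((-302.60)² + (-4.02)²) = √(91566.7600 + 16.1604) = 302.63 mm
A–F: √((232.13)² + (-261.80)²) = √(53884.3369 + 68539.2400) = 349.89 mm
B–C: √((-211.37)² + (561.81)²) = √(44677.2769 + 315630.4761) = 600.26 mm
B–D: √((-113.40)² + (791.25)²) = √(12859.5600 + 626076.5625) = 799.33 mm
B–E: √((-187.91)² + (978.34)²) = √(35310.1681 + 957149.1556) = 996.22 mm
B–F: √((346.82)² + (720.56)²) = √(120284.1124 + 519206.7136) = 799.68 mm
C–D: √((97.97)² + (229.44)²) = √(9598.1209 + 52642.7136) = 249.48 mm
C–E: √((23.46)² + (416.53)²) = √(550.3716 + 173497.2409) = 417.19 mm
C–F: √((558.19)² + (158.75)²) = √(311576.0761 + 25201.5625) = 580.33 mm
D–E: √((-74.51)² + (187.09)²) = √(5551.7401 + 35002.6681) = 201.38 mm
D–F: √((460.22)² + (-70.69)²) = √(211802.4484 + 4997.0761) = 465.62 mm
E–F: √((534.73)² + (-257.78)²) = √(285936.1729 + 66450.5284) = 593.62 mm
Closest pair: D–E at 201.38 mm.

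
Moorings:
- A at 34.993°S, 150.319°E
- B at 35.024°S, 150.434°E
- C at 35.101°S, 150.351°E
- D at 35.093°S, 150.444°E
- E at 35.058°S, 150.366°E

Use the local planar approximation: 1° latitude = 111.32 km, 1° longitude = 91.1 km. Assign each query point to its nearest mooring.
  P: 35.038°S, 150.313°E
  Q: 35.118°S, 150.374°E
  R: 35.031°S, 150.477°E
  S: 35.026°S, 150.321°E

P at 35.038°S, 150.313°E:
  A: 5.039 km
  B: 11.133 km
  C: 7.821 km
  D: 13.413 km
  E: 5.317 km
  → nearest: A (5.039 km)
Q at 35.118°S, 150.374°E:
  A: 14.790 km
  B: 11.806 km
  C: 2.823 km
  D: 6.958 km
  E: 6.719 km
  → nearest: C (2.823 km)
R at 35.031°S, 150.477°E:
  A: 15.003 km
  B: 3.994 km
  C: 13.874 km
  D: 7.528 km
  E: 10.549 km
  → nearest: B (3.994 km)
S at 35.026°S, 150.321°E:
  A: 3.678 km
  B: 10.297 km
  C: 8.785 km
  D: 13.461 km
  E: 5.431 km
  → nearest: A (3.678 km)

P→A; Q→C; R→B; S→A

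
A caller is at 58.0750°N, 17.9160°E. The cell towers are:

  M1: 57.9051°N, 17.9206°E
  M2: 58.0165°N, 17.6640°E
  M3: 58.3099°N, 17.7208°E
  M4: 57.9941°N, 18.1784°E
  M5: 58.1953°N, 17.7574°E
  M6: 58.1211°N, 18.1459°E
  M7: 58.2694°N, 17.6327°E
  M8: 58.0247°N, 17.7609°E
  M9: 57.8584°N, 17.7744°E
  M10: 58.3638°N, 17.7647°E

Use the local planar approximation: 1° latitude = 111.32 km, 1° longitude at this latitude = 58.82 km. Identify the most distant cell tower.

Distances from 58.0750°N, 17.9160°E:
M1: √((-0.1699·111.32)² + (0.0046·58.82)²) = √(357.711706 + 0.073209) = 18.9152 km
M2: √((-0.0585·111.32)² + (-0.2520·58.82)²) = √(42.409009 + 219.710657) = 16.1901 km
M3: √((0.2349·111.32)² + (-0.1952·58.82)²) = √(683.773757 + 131.828608) = 28.5588 km
M4: √((-0.0809·111.32)² + (0.2624·58.82)²) = √(81.104218 + 238.219716) = 17.8696 km
M5: √((0.1203·111.32)² + (-0.1586·58.82)²) = √(179.340200 + 87.027480) = 16.3208 km
M6: √((0.0461·111.32)² + (0.2299·58.82)²) = √(26.335905 + 182.863902) = 14.4637 km
M7: √((0.1944·111.32)² + (-0.2833·58.82)²) = √(468.315915 + 277.679098) = 27.3129 km
M8: √((-0.0503·111.32)² + (-0.1551·58.82)²) = √(31.353236 + 83.228801) = 10.7043 km
M9: √((-0.2166·111.32)² + (-0.1416·58.82)²) = √(581.384300 + 69.370775) = 25.5099 km
M10: √((0.2888·111.32)² + (-0.1513·58.82)²) = √(1033.572089 + 79.200495) = 33.3582 km
Maximum: M10 at 33.3582 km.

M10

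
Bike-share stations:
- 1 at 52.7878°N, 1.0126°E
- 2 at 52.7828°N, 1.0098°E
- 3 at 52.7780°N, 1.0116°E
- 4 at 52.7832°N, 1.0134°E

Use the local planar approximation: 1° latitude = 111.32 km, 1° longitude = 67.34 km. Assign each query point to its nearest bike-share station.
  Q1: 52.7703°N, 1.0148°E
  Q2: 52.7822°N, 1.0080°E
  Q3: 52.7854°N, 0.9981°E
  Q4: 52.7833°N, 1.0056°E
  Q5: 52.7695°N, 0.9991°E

Q1→3; Q2→2; Q3→2; Q4→2; Q5→3

Q1 at 52.7703°N, 1.0148°E:
  1: 1.9537 km
  2: 1.4317 km
  3: 0.8838 km
  4: 1.4391 km
  → nearest: 3 (0.8838 km)
Q2 at 52.7822°N, 1.0080°E:
  1: 0.6961 km
  2: 0.1384 km
  3: 0.5267 km
  4: 0.3803 km
  → nearest: 2 (0.1384 km)
Q3 at 52.7854°N, 0.9981°E:
  1: 1.0123 km
  2: 0.8394 km
  3: 1.2268 km
  4: 1.0590 km
  → nearest: 2 (0.8394 km)
Q4 at 52.7833°N, 1.0056°E:
  1: 0.6879 km
  2: 0.2883 km
  3: 0.7151 km
  4: 0.5254 km
  → nearest: 2 (0.2883 km)
Q5 at 52.7695°N, 0.9991°E:
  1: 2.2308 km
  2: 1.6466 km
  3: 1.2664 km
  4: 1.8037 km
  → nearest: 3 (1.2664 km)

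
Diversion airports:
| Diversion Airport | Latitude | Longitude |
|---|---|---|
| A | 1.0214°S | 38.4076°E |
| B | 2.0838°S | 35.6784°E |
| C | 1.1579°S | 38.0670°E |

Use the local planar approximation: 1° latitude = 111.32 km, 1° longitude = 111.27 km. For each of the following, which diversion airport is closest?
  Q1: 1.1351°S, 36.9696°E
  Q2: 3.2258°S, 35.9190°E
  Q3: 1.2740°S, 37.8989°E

Q1→C; Q2→B; Q3→C

Q1 at 1.1351°S, 36.9696°E:
  A: 160.5061 km
  B: 178.3113 km
  C: 122.1341 km
  → nearest: C (122.1341 km)
Q2 at 3.2258°S, 35.9190°E:
  A: 369.9937 km
  B: 129.9158 km
  C: 331.8376 km
  → nearest: B (129.9158 km)
Q3 at 1.2740°S, 37.8989°E:
  A: 63.2029 km
  B: 263.0067 km
  C: 22.7353 km
  → nearest: C (22.7353 km)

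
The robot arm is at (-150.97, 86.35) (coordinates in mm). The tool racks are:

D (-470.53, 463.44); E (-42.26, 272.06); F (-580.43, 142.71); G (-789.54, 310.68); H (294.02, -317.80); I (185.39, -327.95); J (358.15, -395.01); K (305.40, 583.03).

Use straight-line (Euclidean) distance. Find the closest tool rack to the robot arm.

Distances from (-150.97, 86.35):
D: √((-319.56)² + (377.09)²) = √(102118.5936 + 142196.8681) = 494.28 mm
E: √((108.71)² + (185.71)²) = √(11817.8641 + 34488.2041) = 215.19 mm
F: √((-429.46)² + (56.36)²) = √(184435.8916 + 3176.4496) = 433.14 mm
G: √((-638.57)² + (224.33)²) = √(407771.6449 + 50323.9489) = 676.83 mm
H: √((444.99)² + (-404.15)²) = √(198016.1001 + 163337.2225) = 601.13 mm
I: √((336.36)² + (-414.30)²) = √(113138.0496 + 171644.4900) = 533.65 mm
J: √((509.12)² + (-481.36)²) = √(259203.1744 + 231707.4496) = 700.65 mm
K: √((456.37)² + (496.68)²) = √(208273.5769 + 246691.0224) = 674.51 mm
Minimum: E at 215.19 mm.

E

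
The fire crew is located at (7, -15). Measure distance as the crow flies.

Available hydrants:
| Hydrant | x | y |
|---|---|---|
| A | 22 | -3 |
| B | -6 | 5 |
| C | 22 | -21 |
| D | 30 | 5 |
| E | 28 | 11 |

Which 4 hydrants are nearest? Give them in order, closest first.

Distances from (7, -15):
A: 19.2
B: 23.9
C: 16.2
D: 30.5
E: 33.4
Sorted: C (16.2) < A (19.2) < B (23.9) < D (30.5) < E (33.4)

C, A, B, D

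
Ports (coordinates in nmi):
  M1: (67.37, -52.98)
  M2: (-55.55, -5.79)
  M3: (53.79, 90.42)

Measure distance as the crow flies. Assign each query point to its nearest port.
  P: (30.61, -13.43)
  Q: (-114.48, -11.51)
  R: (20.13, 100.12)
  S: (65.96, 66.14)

P→M1; Q→M2; R→M3; S→M3

P at (30.61, -13.43):
  M1: 54.00 nmi
  M2: 86.50 nmi
  M3: 106.41 nmi
  → nearest: M1 (54.00 nmi)
Q at (-114.48, -11.51):
  M1: 186.52 nmi
  M2: 59.21 nmi
  M3: 196.73 nmi
  → nearest: M2 (59.21 nmi)
R at (20.13, 100.12):
  M1: 160.22 nmi
  M2: 130.17 nmi
  M3: 35.03 nmi
  → nearest: M3 (35.03 nmi)
S at (65.96, 66.14):
  M1: 119.13 nmi
  M2: 141.20 nmi
  M3: 27.16 nmi
  → nearest: M3 (27.16 nmi)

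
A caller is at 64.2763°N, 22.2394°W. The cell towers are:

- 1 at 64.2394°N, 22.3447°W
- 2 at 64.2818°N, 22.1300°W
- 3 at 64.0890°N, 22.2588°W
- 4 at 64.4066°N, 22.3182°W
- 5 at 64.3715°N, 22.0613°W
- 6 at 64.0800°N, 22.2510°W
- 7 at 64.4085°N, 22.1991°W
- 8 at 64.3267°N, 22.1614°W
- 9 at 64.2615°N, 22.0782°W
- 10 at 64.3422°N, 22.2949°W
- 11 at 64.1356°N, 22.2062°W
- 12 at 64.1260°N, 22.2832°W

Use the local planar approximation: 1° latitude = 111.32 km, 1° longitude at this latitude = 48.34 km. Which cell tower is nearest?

Distances from 64.2763°N, 22.2394°W:
1: √((-0.0369·111.32)² + (-0.1053·48.34)²) = √(16.873265 + 25.910156) = 6.5409 km
2: √((0.0055·111.32)² + (0.1094·48.34)²) = √(0.374862 + 27.967132) = 5.3237 km
3: √((-0.1873·111.32)² + (-0.0194·48.34)²) = √(434.732341 + 0.879461) = 20.8713 km
4: √((0.1303·111.32)² + (-0.0788·48.34)²) = √(210.394909 + 14.509944) = 14.9968 km
5: √((0.0952·111.32)² + (0.1781·48.34)²) = √(112.310482 + 74.120976) = 13.6540 km
6: √((-0.1963·111.32)² + (-0.0116·48.34)²) = √(477.514974 + 0.314434) = 21.8593 km
7: √((0.1322·111.32)² + (0.0403·48.34)²) = √(216.575490 + 3.795101) = 14.8449 km
8: √((0.0504·111.32)² + (0.0780·48.34)²) = √(31.478024 + 14.216821) = 6.7598 km
9: √((-0.0148·111.32)² + (0.1612·48.34)²) = √(2.714375 + 60.721622) = 7.9647 km
10: √((0.0659·111.32)² + (-0.0555·48.34)²) = √(53.816720 + 7.197791) = 7.8112 km
11: √((-0.1407·111.32)² + (0.0332·48.34)²) = √(245.320923 + 2.575665) = 15.7447 km
12: √((-0.1503·111.32)² + (-0.0438·48.34)²) = √(279.939612 + 4.482925) = 16.8648 km
Minimum: 2 at 5.3237 km.

2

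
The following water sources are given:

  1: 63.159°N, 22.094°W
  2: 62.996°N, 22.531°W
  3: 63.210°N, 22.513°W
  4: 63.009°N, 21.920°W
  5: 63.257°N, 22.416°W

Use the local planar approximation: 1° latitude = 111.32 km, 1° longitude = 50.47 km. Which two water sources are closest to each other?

Pairwise distances:
1–2: 28.560 km
1–3: 21.896 km
1–4: 18.866 km
1–5: 19.573 km
2–3: 23.840 km
2–4: 30.871 km
2–5: 29.629 km
3–4: 37.368 km
3–5: 7.165 km
4–5: 37.267 km
Closest pair: 3–5 at 7.165 km.

3 and 5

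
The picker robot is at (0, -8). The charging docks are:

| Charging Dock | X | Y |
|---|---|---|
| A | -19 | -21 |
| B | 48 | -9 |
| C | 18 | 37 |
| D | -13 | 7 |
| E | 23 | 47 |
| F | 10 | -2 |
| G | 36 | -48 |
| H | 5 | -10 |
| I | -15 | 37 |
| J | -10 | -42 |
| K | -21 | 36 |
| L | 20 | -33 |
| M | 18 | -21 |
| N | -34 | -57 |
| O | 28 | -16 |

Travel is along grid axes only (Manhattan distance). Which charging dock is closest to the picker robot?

H

Distances from (0, -8):
A: 32
B: 49
C: 63
D: 28
E: 78
F: 16
G: 76
H: 7
I: 60
J: 44
K: 65
L: 45
M: 31
N: 83
O: 36
Minimum: H at 7.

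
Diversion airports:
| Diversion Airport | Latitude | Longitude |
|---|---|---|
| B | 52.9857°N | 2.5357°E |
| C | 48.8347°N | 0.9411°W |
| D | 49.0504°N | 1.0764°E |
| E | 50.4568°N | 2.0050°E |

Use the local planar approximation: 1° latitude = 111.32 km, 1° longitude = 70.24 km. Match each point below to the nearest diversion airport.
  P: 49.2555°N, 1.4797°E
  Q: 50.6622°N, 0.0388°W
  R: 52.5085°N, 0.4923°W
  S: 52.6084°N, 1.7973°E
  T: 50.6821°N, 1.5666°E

P at 49.2555°N, 1.4797°E:
  B: 421.8185 km
  C: 176.3714 km
  D: 36.3834 km
  E: 138.7255 km
  → nearest: D (36.3834 km)
Q at 50.6622°N, 0.0388°W:
  B: 315.5969 km
  C: 213.0809 km
  D: 195.7789 km
  E: 145.3660 km
  → nearest: E (145.3660 km)
R at 52.5085°N, 0.4923°W:
  B: 219.2204 km
  C: 410.1806 km
  D: 400.4144 km
  E: 287.9812 km
  → nearest: B (219.2204 km)
S at 52.6084°N, 1.7973°E:
  B: 66.7390 km
  C: 462.0291 km
  D: 399.3002 km
  E: 239.9600 km
  → nearest: B (66.7390 km)
T at 50.6821°N, 1.5666°E:
  B: 265.3173 km
  C: 270.7740 km
  D: 184.8755 km
  E: 39.7146 km
  → nearest: E (39.7146 km)

P→D; Q→E; R→B; S→B; T→E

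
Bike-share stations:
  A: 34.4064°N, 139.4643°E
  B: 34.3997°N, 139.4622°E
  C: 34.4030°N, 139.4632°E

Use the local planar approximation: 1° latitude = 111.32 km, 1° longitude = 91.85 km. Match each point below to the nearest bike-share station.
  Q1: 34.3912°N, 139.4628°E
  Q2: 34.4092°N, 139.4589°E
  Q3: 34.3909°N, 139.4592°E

Q1→B; Q2→A; Q3→B

Q1 at 34.3912°N, 139.4628°E:
  A: 1.6977 km
  B: 0.9478 km
  C: 1.3141 km
  → nearest: B (0.9478 km)
Q2 at 34.4092°N, 139.4589°E:
  A: 0.5858 km
  B: 1.1001 km
  C: 0.7952 km
  → nearest: A (0.5858 km)
Q3 at 34.3909°N, 139.4592°E:
  A: 1.7879 km
  B: 1.0176 km
  C: 1.3962 km
  → nearest: B (1.0176 km)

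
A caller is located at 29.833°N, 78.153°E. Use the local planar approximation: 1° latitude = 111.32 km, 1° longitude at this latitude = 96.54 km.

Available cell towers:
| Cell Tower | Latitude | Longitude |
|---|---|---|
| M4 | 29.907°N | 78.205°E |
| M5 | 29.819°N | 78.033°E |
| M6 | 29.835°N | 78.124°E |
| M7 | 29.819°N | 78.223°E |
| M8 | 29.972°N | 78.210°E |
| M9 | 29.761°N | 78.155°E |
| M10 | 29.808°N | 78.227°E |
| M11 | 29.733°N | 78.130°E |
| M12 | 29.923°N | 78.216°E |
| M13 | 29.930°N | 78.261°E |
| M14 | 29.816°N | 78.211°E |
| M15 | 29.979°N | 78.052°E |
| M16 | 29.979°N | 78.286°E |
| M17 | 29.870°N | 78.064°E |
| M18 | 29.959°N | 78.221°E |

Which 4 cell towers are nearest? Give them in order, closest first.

Distances from 29.833°N, 78.153°E:
M4: √((0.074·111.32)² + (0.052·96.54)²) = √(67.85937 + 25.20120) = 9.647 km
M5: √((-0.014·111.32)² + (-0.120·96.54)²) = √(2.42886 + 134.20759) = 11.689 km
M6: √((0.002·111.32)² + (-0.029·96.54)²) = √(0.04957 + 7.83810) = 2.808 km
M7: √((-0.014·111.32)² + (0.070·96.54)²) = √(2.42886 + 45.66786) = 6.935 km
M8: √((0.139·111.32)² + (0.057·96.54)²) = √(239.42858 + 30.28059) = 16.423 km
M9: √((-0.072·111.32)² + (0.002·96.54)²) = √(64.24087 + 0.03728) = 8.017 km
M10: √((-0.025·111.32)² + (0.074·96.54)²) = √(7.74509 + 51.03616) = 7.667 km
M11: √((-0.100·111.32)² + (-0.023·96.54)²) = √(123.92142 + 4.93026) = 11.351 km
M12: √((0.090·111.32)² + (0.063·96.54)²) = √(100.37635 + 36.99097) = 11.720 km
M13: √((0.097·111.32)² + (0.108·96.54)²) = √(116.59767 + 108.70815) = 15.010 km
M14: √((-0.017·111.32)² + (0.058·96.54)²) = √(3.58133 + 31.35238) = 5.910 km
M15: √((0.146·111.32)² + (-0.101·96.54)²) = √(264.15091 + 95.07303) = 18.953 km
M16: √((0.146·111.32)² + (0.133·96.54)²) = √(264.15091 + 164.86098) = 20.713 km
M17: √((0.037·111.32)² + (-0.089·96.54)²) = √(16.96484 + 73.82350) = 9.528 km
M18: √((0.126·111.32)² + (0.068·96.54)²) = √(196.73765 + 43.09555) = 15.487 km
Sorted: M6 (2.808 km) < M14 (5.910 km) < M7 (6.935 km) < M10 (7.667 km) < M9 (8.017 km) < M17 (9.528 km) < …

M6, M14, M7, M10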